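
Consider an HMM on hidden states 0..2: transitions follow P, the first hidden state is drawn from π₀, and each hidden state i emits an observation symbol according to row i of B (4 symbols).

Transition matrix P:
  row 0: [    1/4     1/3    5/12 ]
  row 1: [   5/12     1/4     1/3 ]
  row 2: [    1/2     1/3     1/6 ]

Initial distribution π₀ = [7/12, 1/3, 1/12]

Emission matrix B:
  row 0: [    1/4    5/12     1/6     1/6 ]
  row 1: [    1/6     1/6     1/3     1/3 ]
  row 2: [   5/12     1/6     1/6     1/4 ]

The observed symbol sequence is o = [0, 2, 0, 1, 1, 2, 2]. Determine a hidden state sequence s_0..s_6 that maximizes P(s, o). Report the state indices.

path = [0, 1, 2, 0, 0, 1, 1]

t=0: δ = [1.458e-01, 5.556e-02, 3.472e-02]  (obs o_0=0)
t=1: δ = [6.076e-03, 1.620e-02, 1.013e-02]  ψ = [0, 0, 0]  (obs o_1=2)
t=2: δ = [1.688e-03, 6.752e-04, 2.251e-03]  ψ = [1, 1, 1]  (obs o_2=0)
t=3: δ = [4.689e-04, 1.250e-04, 1.172e-04]  ψ = [2, 2, 0]  (obs o_3=1)
t=4: δ = [4.884e-05, 2.605e-05, 3.256e-05]  ψ = [0, 0, 0]  (obs o_4=1)
t=5: δ = [2.713e-06, 5.427e-06, 3.392e-06]  ψ = [2, 0, 0]  (obs o_5=2)
t=6: δ = [3.768e-07, 4.522e-07, 3.015e-07]  ψ = [1, 1, 1]  (obs o_6=2)
backtrack: best end state = 1; path = [0, 1, 2, 0, 0, 1, 1]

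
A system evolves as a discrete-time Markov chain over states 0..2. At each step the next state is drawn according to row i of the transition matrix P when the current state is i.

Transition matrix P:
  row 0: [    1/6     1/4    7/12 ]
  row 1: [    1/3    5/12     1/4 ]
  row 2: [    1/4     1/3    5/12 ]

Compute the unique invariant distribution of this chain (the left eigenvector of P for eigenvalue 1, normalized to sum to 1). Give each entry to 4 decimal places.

π = [0.2569, 0.3403, 0.4028]

Balance equations π_j = Σ_i π_i·P[i][j]:
  π_0 = 1/6·π_0 + 1/3·π_1 + 1/4·π_2
  π_1 = 1/4·π_0 + 5/12·π_1 + 1/3·π_2
  normalize: π_0 + π_1 + π_2 = 1
Solving the linear system gives exactly π = [37/144, 49/144, 29/72].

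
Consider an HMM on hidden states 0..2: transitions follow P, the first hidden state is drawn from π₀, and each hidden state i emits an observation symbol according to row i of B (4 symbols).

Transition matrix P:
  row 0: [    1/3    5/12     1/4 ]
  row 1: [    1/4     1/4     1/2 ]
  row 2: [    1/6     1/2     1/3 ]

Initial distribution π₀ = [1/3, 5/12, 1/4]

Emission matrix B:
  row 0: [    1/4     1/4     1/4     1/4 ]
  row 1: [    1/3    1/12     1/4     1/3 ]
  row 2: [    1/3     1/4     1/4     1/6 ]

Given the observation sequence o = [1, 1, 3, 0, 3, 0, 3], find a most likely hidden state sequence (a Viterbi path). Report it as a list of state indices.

path = [0, 0, 1, 2, 1, 2, 1]

t=0: δ = [8.333e-02, 3.472e-02, 6.250e-02]  (obs o_0=1)
t=1: δ = [6.944e-03, 2.894e-03, 5.208e-03]  ψ = [0, 0, 0]  (obs o_1=1)
t=2: δ = [5.787e-04, 9.645e-04, 2.894e-04]  ψ = [0, 0, 0]  (obs o_2=3)
t=3: δ = [6.028e-05, 8.038e-05, 1.608e-04]  ψ = [1, 0, 1]  (obs o_3=0)
t=4: δ = [6.698e-06, 2.679e-05, 8.931e-06]  ψ = [2, 2, 2]  (obs o_4=3)
t=5: δ = [1.674e-06, 2.233e-06, 4.465e-06]  ψ = [1, 1, 1]  (obs o_5=0)
t=6: δ = [1.861e-07, 7.442e-07, 2.481e-07]  ψ = [2, 2, 2]  (obs o_6=3)
backtrack: best end state = 1; path = [0, 0, 1, 2, 1, 2, 1]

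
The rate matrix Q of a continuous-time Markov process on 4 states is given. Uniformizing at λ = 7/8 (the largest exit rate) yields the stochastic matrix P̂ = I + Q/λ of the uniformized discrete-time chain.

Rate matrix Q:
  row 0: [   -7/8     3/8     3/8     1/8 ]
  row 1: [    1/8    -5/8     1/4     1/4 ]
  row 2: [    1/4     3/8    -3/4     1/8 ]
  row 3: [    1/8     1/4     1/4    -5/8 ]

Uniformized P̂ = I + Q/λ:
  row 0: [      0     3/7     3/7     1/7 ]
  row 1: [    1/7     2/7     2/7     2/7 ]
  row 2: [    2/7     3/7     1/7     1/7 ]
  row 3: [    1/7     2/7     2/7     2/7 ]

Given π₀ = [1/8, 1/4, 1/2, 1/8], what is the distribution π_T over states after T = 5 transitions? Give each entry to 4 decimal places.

π = [0.1590, 0.3469, 0.2696, 0.2245]

t=0: π = [0.1250, 0.2500, 0.5000, 0.1250]
t=1: π = [0.1964, 0.3750, 0.2321, 0.1964]
t=2: π = [0.1480, 0.3469, 0.2806, 0.2245]
t=3: π = [0.1618, 0.3469, 0.2668, 0.2245]
t=4: π = [0.1579, 0.3469, 0.2707, 0.2245]
t=5: π = [0.1590, 0.3469, 0.2696, 0.2245]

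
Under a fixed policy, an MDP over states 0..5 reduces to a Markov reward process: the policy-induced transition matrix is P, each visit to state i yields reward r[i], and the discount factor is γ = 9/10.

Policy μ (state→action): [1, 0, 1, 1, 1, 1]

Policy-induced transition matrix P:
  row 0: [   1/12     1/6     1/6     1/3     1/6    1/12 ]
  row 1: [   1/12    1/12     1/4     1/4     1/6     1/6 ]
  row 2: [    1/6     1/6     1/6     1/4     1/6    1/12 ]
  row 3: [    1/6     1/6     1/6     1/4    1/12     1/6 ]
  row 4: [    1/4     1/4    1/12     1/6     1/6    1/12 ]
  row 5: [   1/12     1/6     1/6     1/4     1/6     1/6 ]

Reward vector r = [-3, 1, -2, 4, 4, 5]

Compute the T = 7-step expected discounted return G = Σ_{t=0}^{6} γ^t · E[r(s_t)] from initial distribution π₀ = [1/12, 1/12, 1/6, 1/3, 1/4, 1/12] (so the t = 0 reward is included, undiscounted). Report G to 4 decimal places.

t=0: π = [0.0833, 0.0833, 0.1667, 0.3333, 0.2500, 0.0833], E[r] = 2.2500, γ^t·E[r] = 2.250000, running G = 2.250000
t=1: π = [0.1667, 0.1806, 0.1528, 0.2361, 0.1389, 0.1250], E[r] = 1.5000, γ^t·E[r] = 1.350000, running G = 3.600000
t=2: π = [0.1389, 0.1632, 0.1701, 0.2523, 0.1470, 0.1285], E[r] = 1.6458, γ^t·E[r] = 1.333125, running G = 4.933125
t=3: π = [0.1430, 0.1653, 0.1680, 0.2493, 0.1456, 0.1287], E[r] = 1.6234, γ^t·E[r] = 1.183430, running G = 6.116555
t=4: π = [0.1424, 0.1650, 0.1683, 0.2498, 0.1459, 0.1286], E[r] = 1.6270, γ^t·E[r] = 1.067470, running G = 7.184025
t=5: π = [0.1425, 0.1651, 0.1683, 0.2497, 0.1459, 0.1286], E[r] = 1.6264, γ^t·E[r] = 0.960379, running G = 8.144404
t=6: π = [0.1425, 0.1651, 0.1683, 0.2497, 0.1459, 0.1286], E[r] = 1.6265, γ^t·E[r] = 0.864390, running G = 9.008794

G = 9.0088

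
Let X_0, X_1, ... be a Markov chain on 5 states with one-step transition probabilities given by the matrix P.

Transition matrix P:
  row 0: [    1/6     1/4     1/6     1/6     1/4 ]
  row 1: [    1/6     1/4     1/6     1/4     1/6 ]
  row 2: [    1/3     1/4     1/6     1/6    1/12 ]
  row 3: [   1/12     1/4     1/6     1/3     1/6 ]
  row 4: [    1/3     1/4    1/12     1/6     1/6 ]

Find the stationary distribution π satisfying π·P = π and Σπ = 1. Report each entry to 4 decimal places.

π = [0.2018, 0.2500, 0.1524, 0.2250, 0.1708]

Balance equations π_j = Σ_i π_i·P[i][j]:
  π_0 = 1/6·π_0 + 1/6·π_1 + 1/3·π_2 + 1/12·π_3 + 1/3·π_4
  π_1 = 1/4·π_0 + 1/4·π_1 + 1/4·π_2 + 1/4·π_3 + 1/4·π_4
  π_2 = 1/6·π_0 + 1/6·π_1 + 1/6·π_2 + 1/6·π_3 + 1/12·π_4
  π_3 = 1/6·π_0 + 1/4·π_1 + 1/6·π_2 + 1/3·π_3 + 1/6·π_4
  normalize: π_0 + π_1 + π_2 + π_3 + π_4 = 1
Solving the linear system gives exactly π = [113/560, 1/4, 939/6160, 9/40, 263/1540].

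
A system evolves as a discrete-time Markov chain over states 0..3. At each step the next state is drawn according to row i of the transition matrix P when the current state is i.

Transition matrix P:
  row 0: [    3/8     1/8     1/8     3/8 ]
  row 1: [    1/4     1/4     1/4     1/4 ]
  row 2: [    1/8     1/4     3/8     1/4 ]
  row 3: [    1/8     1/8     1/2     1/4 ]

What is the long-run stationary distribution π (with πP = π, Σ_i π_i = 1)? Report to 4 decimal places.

Balance equations π_j = Σ_i π_i·P[i][j]:
  π_0 = 3/8·π_0 + 1/4·π_1 + 1/8·π_2 + 1/8·π_3
  π_1 = 1/8·π_0 + 1/4·π_1 + 1/4·π_2 + 1/8·π_3
  π_2 = 1/8·π_0 + 1/4·π_1 + 3/8·π_2 + 1/2·π_3
  normalize: π_0 + π_1 + π_2 + π_3 = 1
Solving the linear system gives exactly π = [26/131, 25/131, 44/131, 36/131].

π = [0.1985, 0.1908, 0.3359, 0.2748]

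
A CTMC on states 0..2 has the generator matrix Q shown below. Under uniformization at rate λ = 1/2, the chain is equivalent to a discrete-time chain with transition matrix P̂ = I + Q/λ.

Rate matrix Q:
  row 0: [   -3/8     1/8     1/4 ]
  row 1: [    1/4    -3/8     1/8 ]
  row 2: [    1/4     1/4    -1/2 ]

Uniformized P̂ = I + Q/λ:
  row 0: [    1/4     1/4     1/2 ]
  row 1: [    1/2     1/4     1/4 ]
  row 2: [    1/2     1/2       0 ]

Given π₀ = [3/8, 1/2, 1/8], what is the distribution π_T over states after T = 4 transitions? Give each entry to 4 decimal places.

t=0: π = [0.3750, 0.5000, 0.1250]
t=1: π = [0.4063, 0.2813, 0.3125]
t=2: π = [0.3984, 0.3281, 0.2734]
t=3: π = [0.4004, 0.3184, 0.2813]
t=4: π = [0.3999, 0.3203, 0.2798]

π = [0.3999, 0.3203, 0.2798]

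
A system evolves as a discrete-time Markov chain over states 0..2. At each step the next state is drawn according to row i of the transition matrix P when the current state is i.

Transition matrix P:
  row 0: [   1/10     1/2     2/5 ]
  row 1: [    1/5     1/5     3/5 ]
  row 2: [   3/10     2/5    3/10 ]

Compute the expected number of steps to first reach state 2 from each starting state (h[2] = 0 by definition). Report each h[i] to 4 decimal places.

h = [2.0968, 1.7742, 0.0000]

First-step conditioning: h[2] = 0; for i ≠ 2, h[i] = 1 + Σ_k P[i][k]·h[k].
  h[0] = 1 + 1/10·h[0] + 1/2·h[1]
  h[1] = 1 + 1/5·h[0] + 1/5·h[1]
Solving the 2×2 linear system over states ≠ 2 gives exactly h = [65/31, 55/31, 0] (h[2] = 0 is the target).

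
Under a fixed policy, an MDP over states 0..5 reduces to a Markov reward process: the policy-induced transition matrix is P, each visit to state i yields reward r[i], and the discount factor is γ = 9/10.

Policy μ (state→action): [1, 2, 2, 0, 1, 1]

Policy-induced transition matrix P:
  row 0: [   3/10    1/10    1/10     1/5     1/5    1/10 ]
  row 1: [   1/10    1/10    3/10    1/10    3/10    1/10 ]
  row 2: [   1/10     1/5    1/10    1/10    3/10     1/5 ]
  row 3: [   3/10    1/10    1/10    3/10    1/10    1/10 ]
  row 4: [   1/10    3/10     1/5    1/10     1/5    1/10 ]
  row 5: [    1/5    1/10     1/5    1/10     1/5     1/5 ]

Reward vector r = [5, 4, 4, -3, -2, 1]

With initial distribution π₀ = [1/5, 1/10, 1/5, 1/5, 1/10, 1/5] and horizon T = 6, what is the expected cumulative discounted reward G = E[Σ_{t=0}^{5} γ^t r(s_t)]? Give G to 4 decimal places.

G = 6.9044

t=0: π = [0.2000, 0.1000, 0.2000, 0.2000, 0.1000, 0.2000], E[r] = 1.6000, γ^t·E[r] = 1.600000, running G = 1.600000
t=1: π = [0.2000, 0.1400, 0.1500, 0.1600, 0.2100, 0.1400], E[r] = 1.4000, γ^t·E[r] = 1.260000, running G = 2.860000
t=2: π = [0.1860, 0.1570, 0.1630, 0.1520, 0.2130, 0.1290], E[r] = 1.4570, γ^t·E[r] = 1.180170, running G = 4.040170
t=3: π = [0.1805, 0.1589, 0.1656, 0.1490, 0.2168, 0.1292], E[r] = 1.4491, γ^t·E[r] = 1.056394, running G = 5.096564
t=4: π = [0.1788, 0.1599, 0.1664, 0.1479, 0.2176, 0.1295], E[r] = 1.4501, γ^t·E[r] = 0.951430, running G = 6.047994
t=5: π = [0.1783, 0.1601, 0.1667, 0.1475, 0.2178, 0.1296], E[r] = 1.4503, γ^t·E[r] = 0.856382, running G = 6.904376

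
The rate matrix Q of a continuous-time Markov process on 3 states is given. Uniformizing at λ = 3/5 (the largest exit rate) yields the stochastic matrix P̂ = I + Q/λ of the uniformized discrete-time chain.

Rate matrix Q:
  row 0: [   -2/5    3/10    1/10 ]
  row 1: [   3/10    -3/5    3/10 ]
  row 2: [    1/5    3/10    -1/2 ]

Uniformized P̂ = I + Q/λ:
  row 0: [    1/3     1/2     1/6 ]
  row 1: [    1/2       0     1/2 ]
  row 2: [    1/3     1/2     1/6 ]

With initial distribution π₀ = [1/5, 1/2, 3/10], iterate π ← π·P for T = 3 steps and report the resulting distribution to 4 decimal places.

t=0: π = [0.2000, 0.5000, 0.3000]
t=1: π = [0.4167, 0.2500, 0.3333]
t=2: π = [0.3750, 0.3750, 0.2500]
t=3: π = [0.3958, 0.3125, 0.2917]

π = [0.3958, 0.3125, 0.2917]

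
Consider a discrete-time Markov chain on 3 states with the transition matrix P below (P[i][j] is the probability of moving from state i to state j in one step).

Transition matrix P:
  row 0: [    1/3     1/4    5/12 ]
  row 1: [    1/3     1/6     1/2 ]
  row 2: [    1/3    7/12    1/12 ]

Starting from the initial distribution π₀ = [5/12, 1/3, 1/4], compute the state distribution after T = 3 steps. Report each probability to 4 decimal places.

t=0: π = [0.4167, 0.3333, 0.2500]
t=1: π = [0.3333, 0.3056, 0.3611]
t=2: π = [0.3333, 0.3449, 0.3218]
t=3: π = [0.3333, 0.3285, 0.3382]

π = [0.3333, 0.3285, 0.3382]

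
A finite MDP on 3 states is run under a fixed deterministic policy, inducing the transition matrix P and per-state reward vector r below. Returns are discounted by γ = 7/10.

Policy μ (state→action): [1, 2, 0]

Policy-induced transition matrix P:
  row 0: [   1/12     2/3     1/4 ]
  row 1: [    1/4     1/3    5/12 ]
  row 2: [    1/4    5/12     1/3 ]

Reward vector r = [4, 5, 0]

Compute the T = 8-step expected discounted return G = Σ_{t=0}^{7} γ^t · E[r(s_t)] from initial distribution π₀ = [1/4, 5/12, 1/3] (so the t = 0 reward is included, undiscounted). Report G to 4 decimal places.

G = 9.5820

t=0: π = [0.2500, 0.4167, 0.3333], E[r] = 3.0833, γ^t·E[r] = 3.083333, running G = 3.083333
t=1: π = [0.2083, 0.4444, 0.3472], E[r] = 3.0556, γ^t·E[r] = 2.138889, running G = 5.222222
t=2: π = [0.2153, 0.4317, 0.3530], E[r] = 3.0197, γ^t·E[r] = 1.479641, running G = 6.701863
t=3: π = [0.2141, 0.4345, 0.3514], E[r] = 3.0290, γ^t·E[r] = 1.038958, running G = 7.740821
t=4: π = [0.2143, 0.4340, 0.3517], E[r] = 3.0272, γ^t·E[r] = 0.726829, running G = 8.467650
t=5: π = [0.2143, 0.4341, 0.3516], E[r] = 3.0275, γ^t·E[r] = 0.508835, running G = 8.976485
t=6: π = [0.2143, 0.4341, 0.3516], E[r] = 3.0275, γ^t·E[r] = 0.356178, running G = 9.332663
t=7: π = [0.2143, 0.4341, 0.3516], E[r] = 3.0275, γ^t·E[r] = 0.249325, running G = 9.581989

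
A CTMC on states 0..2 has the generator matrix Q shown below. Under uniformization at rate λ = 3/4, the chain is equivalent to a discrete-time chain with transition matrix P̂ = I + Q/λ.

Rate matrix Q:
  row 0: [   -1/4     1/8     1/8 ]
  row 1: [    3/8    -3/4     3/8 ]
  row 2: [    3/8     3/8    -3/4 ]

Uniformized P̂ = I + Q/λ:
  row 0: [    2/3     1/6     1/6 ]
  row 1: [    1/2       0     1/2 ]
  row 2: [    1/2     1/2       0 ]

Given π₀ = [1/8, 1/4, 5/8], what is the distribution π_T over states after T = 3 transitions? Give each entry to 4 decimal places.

t=0: π = [0.1250, 0.2500, 0.6250]
t=1: π = [0.5208, 0.3333, 0.1458]
t=2: π = [0.5868, 0.1597, 0.2535]
t=3: π = [0.5978, 0.2245, 0.1777]

π = [0.5978, 0.2245, 0.1777]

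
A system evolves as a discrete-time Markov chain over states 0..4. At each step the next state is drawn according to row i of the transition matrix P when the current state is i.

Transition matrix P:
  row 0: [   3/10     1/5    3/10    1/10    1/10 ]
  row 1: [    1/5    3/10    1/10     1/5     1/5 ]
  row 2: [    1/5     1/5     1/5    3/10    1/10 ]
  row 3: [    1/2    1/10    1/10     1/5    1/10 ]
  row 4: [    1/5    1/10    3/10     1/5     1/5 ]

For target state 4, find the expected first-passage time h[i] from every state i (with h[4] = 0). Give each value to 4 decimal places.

First-step conditioning: h[4] = 0; for i ≠ 4, h[i] = 1 + Σ_k P[i][k]·h[k].
  h[0] = 1 + 3/10·h[0] + 1/5·h[1] + 3/10·h[2] + 1/10·h[3]
  h[1] = 1 + 1/5·h[0] + 3/10·h[1] + 1/10·h[2] + 1/5·h[3]
  h[2] = 1 + 1/5·h[0] + 1/5·h[1] + 1/5·h[2] + 3/10·h[3]
  h[3] = 1 + 1/2·h[0] + 1/10·h[1] + 1/10·h[2] + 1/5·h[3]
Solving the 4×4 linear system over states ≠ 4 gives exactly h = [9340/1123, 8310/1123, 9360/1123, 9450/1123, 0] (h[4] = 0 is the target).

h = [8.3170, 7.3998, 8.3348, 8.4150, 0.0000]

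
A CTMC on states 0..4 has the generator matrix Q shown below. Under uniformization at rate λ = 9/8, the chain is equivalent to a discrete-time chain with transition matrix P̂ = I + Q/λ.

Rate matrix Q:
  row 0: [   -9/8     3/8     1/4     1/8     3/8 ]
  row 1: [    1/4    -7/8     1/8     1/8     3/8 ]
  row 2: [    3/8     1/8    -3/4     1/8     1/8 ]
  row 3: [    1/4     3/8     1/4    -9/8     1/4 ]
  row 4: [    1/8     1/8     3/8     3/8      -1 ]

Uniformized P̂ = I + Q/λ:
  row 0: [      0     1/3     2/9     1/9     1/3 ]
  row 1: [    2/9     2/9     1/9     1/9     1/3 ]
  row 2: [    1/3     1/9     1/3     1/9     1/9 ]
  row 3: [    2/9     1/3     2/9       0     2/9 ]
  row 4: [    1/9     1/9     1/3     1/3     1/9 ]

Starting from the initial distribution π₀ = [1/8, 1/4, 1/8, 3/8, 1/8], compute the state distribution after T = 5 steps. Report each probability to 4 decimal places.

π = [0.1851, 0.2070, 0.2509, 0.1429, 0.2142]

t=0: π = [0.1250, 0.2500, 0.1250, 0.3750, 0.1250]
t=1: π = [0.1944, 0.2500, 0.2222, 0.0972, 0.2361]
t=2: π = [0.1775, 0.2037, 0.2454, 0.1528, 0.2207]
t=3: π = [0.1855, 0.2071, 0.2514, 0.1432, 0.2128]
t=4: π = [0.1853, 0.2072, 0.2508, 0.1425, 0.2143]
t=5: π = [0.1851, 0.2070, 0.2509, 0.1429, 0.2142]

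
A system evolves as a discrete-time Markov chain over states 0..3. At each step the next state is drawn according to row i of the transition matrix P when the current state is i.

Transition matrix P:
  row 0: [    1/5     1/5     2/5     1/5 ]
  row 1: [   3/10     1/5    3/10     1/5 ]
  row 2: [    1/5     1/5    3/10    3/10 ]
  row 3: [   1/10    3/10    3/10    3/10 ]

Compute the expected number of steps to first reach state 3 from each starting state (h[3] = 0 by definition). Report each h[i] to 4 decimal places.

h = [4.2636, 4.3023, 3.8760, 0.0000]

First-step conditioning: h[3] = 0; for i ≠ 3, h[i] = 1 + Σ_k P[i][k]·h[k].
  h[0] = 1 + 1/5·h[0] + 1/5·h[1] + 2/5·h[2]
  h[1] = 1 + 3/10·h[0] + 1/5·h[1] + 3/10·h[2]
  h[2] = 1 + 1/5·h[0] + 1/5·h[1] + 3/10·h[2]
Solving the 3×3 linear system over states ≠ 3 gives exactly h = [550/129, 185/43, 500/129, 0] (h[3] = 0 is the target).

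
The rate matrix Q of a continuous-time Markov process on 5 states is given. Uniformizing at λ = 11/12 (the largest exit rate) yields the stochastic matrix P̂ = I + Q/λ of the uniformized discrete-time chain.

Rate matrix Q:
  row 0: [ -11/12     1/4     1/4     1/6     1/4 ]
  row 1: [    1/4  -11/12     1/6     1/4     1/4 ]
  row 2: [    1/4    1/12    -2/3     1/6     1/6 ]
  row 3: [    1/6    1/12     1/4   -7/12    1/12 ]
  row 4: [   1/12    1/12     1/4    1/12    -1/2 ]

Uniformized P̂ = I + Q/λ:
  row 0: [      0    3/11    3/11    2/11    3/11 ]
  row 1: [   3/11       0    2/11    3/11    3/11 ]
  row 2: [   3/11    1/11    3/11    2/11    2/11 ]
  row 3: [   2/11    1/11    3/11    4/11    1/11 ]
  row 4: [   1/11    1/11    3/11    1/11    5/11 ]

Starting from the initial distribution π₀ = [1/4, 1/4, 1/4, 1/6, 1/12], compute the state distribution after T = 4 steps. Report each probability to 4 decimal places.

π = [0.1627, 0.1106, 0.2627, 0.2063, 0.2576]

t=0: π = [0.2500, 0.2500, 0.2500, 0.1667, 0.0833]
t=1: π = [0.1742, 0.1136, 0.2500, 0.2273, 0.2348]
t=2: π = [0.1618, 0.1123, 0.2624, 0.2121, 0.2514]
t=3: π = [0.1636, 0.1101, 0.2625, 0.2077, 0.2560]
t=4: π = [0.1627, 0.1106, 0.2627, 0.2063, 0.2576]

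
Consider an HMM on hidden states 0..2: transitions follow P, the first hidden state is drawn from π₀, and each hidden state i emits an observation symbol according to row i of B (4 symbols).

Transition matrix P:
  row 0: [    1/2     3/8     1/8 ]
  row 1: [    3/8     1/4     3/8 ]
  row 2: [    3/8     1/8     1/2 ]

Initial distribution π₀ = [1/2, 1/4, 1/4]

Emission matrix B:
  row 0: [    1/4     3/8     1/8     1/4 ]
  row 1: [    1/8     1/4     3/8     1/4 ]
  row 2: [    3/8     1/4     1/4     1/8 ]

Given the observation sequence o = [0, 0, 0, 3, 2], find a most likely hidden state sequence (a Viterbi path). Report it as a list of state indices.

path = [2, 2, 2, 0, 1]

t=0: δ = [1.250e-01, 3.125e-02, 9.375e-02]  (obs o_0=0)
t=1: δ = [1.562e-02, 5.859e-03, 1.758e-02]  ψ = [0, 0, 2]  (obs o_1=0)
t=2: δ = [1.953e-03, 7.324e-04, 3.296e-03]  ψ = [0, 0, 2]  (obs o_2=0)
t=3: δ = [3.090e-04, 1.831e-04, 2.060e-04]  ψ = [2, 0, 2]  (obs o_3=3)
t=4: δ = [1.931e-05, 4.345e-05, 2.575e-05]  ψ = [0, 0, 2]  (obs o_4=2)
backtrack: best end state = 1; path = [2, 2, 2, 0, 1]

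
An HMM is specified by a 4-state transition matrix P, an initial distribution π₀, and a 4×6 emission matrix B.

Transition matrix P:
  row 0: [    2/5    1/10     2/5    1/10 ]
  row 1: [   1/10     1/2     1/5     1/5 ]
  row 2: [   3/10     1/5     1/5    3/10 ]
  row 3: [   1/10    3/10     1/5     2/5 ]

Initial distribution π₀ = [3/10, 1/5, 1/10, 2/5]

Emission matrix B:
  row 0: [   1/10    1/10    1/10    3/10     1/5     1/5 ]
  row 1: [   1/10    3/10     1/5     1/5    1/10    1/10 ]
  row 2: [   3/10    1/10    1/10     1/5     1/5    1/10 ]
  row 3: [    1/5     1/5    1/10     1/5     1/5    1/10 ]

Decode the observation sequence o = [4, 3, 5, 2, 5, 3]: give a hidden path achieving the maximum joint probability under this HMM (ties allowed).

t=0: δ = [6.000e-02, 2.000e-02, 2.000e-02, 8.000e-02]  (obs o_0=4)
t=1: δ = [7.200e-03, 4.800e-03, 4.800e-03, 6.400e-03]  ψ = [0, 3, 0, 3]  (obs o_1=3)
t=2: δ = [5.760e-04, 2.400e-04, 2.880e-04, 2.560e-04]  ψ = [0, 1, 0, 3]  (obs o_2=5)
t=3: δ = [2.304e-05, 2.400e-05, 2.304e-05, 1.024e-05]  ψ = [0, 1, 0, 3]  (obs o_3=2)
t=4: δ = [1.843e-06, 1.200e-06, 9.216e-07, 6.912e-07]  ψ = [0, 1, 0, 2]  (obs o_4=5)
t=5: δ = [2.212e-07, 1.200e-07, 1.475e-07, 5.530e-08]  ψ = [0, 1, 0, 2]  (obs o_5=3)
backtrack: best end state = 0; path = [0, 0, 0, 0, 0, 0]

path = [0, 0, 0, 0, 0, 0]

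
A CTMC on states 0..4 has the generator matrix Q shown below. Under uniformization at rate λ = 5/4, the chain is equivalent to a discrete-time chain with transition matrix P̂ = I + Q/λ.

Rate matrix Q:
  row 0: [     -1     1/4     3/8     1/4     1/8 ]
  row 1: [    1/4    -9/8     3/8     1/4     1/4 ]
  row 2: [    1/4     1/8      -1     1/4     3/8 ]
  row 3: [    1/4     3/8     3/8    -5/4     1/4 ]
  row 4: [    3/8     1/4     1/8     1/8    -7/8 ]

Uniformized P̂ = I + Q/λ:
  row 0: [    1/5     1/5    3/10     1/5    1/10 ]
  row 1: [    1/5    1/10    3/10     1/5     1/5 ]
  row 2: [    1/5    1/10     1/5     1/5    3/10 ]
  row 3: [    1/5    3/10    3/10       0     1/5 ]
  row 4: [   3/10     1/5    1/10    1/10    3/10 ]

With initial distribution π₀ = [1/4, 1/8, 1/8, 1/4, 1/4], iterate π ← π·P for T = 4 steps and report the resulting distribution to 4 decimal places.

π = [0.2224, 0.1740, 0.2321, 0.1483, 0.2233]

t=0: π = [0.2500, 0.1250, 0.1250, 0.2500, 0.2500]
t=1: π = [0.2250, 0.2000, 0.2375, 0.1250, 0.2125]
t=2: π = [0.2213, 0.1688, 0.2338, 0.1538, 0.2225]
t=3: π = [0.2223, 0.1751, 0.2321, 0.1470, 0.2235]
t=4: π = [0.2224, 0.1740, 0.2321, 0.1483, 0.2233]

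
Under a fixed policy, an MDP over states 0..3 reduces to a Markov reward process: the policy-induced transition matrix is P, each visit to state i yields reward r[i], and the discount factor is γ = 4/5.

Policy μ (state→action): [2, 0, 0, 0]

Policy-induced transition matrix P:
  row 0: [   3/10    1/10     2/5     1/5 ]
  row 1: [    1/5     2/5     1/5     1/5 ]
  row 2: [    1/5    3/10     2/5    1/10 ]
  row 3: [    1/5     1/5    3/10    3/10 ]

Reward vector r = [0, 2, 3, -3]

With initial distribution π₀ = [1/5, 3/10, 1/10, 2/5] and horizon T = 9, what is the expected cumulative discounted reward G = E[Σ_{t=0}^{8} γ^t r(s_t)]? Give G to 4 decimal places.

G = 2.6589

t=0: π = [0.2000, 0.3000, 0.1000, 0.4000], E[r] = -0.3000, γ^t·E[r] = -0.300000, running G = -0.300000
t=1: π = [0.2200, 0.2500, 0.3000, 0.2300], E[r] = 0.7100, γ^t·E[r] = 0.568000, running G = 0.268000
t=2: π = [0.2220, 0.2580, 0.3270, 0.1930], E[r] = 0.9180, γ^t·E[r] = 0.587520, running G = 0.855520
t=3: π = [0.2222, 0.2621, 0.3291, 0.1866], E[r] = 0.9517, γ^t·E[r] = 0.487270, running G = 1.342790
t=4: π = [0.2222, 0.2631, 0.3289, 0.1858], E[r] = 0.9557, γ^t·E[r] = 0.391467, running G = 1.734257
t=5: π = [0.2222, 0.2633, 0.3288, 0.1857], E[r] = 0.9559, γ^t·E[r] = 0.313244, running G = 2.047501
t=6: π = [0.2222, 0.2633, 0.3288, 0.1857], E[r] = 0.9559, γ^t·E[r] = 0.250581, running G = 2.298082
t=7: π = [0.2222, 0.2633, 0.3288, 0.1857], E[r] = 0.9559, γ^t·E[r] = 0.200460, running G = 2.498541
t=8: π = [0.2222, 0.2633, 0.3288, 0.1857], E[r] = 0.9559, γ^t·E[r] = 0.160367, running G = 2.658908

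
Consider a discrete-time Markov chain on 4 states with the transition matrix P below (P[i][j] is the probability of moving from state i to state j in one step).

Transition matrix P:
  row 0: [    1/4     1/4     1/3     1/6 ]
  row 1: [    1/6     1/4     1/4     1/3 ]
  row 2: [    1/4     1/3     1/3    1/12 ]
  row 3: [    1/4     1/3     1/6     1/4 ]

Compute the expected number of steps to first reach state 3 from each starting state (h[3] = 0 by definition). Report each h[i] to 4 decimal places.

First-step conditioning: h[3] = 0; for i ≠ 3, h[i] = 1 + Σ_k P[i][k]·h[k].
  h[0] = 1 + 1/4·h[0] + 1/4·h[1] + 1/3·h[2]
  h[1] = 1 + 1/6·h[0] + 1/4·h[1] + 1/4·h[2]
  h[2] = 1 + 1/4·h[0] + 1/3·h[1] + 1/3·h[2]
Solving the 3×3 linear system over states ≠ 3 gives exactly h = [348/65, 288/65, 372/65, 0] (h[3] = 0 is the target).

h = [5.3538, 4.4308, 5.7231, 0.0000]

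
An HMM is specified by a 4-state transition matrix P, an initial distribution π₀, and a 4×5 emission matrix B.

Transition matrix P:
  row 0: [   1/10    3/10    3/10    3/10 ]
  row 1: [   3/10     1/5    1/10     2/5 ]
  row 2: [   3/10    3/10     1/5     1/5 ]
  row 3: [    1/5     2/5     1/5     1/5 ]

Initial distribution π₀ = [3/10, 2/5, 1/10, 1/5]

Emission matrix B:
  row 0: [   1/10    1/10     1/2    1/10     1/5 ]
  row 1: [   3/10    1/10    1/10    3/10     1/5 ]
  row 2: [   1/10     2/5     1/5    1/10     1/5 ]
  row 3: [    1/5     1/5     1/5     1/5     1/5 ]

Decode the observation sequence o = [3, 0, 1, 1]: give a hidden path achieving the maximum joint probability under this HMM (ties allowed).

path = [1, 3, 2, 2]

t=0: δ = [3.000e-02, 1.200e-01, 1.000e-02, 4.000e-02]  (obs o_0=3)
t=1: δ = [3.600e-03, 7.200e-03, 1.200e-03, 9.600e-03]  ψ = [1, 1, 1, 1]  (obs o_1=0)
t=2: δ = [2.160e-04, 3.840e-04, 7.680e-04, 5.760e-04]  ψ = [1, 3, 3, 1]  (obs o_2=1)
t=3: δ = [2.304e-05, 2.304e-05, 6.144e-05, 3.072e-05]  ψ = [2, 2, 2, 1]  (obs o_3=1)
backtrack: best end state = 2; path = [1, 3, 2, 2]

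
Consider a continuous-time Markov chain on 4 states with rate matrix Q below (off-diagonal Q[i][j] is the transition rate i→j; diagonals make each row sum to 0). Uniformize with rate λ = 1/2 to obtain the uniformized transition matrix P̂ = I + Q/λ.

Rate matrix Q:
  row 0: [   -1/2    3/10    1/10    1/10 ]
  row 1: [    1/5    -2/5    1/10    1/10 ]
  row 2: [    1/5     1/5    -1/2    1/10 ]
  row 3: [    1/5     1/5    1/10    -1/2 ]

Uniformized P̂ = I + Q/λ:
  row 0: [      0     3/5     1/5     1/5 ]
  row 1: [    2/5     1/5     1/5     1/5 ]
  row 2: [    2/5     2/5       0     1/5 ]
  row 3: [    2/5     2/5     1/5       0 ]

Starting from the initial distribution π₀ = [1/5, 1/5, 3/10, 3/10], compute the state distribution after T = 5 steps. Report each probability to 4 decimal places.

π = [0.2866, 0.3802, 0.1666, 0.1666]

t=0: π = [0.2000, 0.2000, 0.3000, 0.3000]
t=1: π = [0.3200, 0.4000, 0.1400, 0.1400]
t=2: π = [0.2720, 0.3840, 0.1720, 0.1720]
t=3: π = [0.2912, 0.3776, 0.1656, 0.1656]
t=4: π = [0.2835, 0.3827, 0.1669, 0.1669]
t=5: π = [0.2866, 0.3802, 0.1666, 0.1666]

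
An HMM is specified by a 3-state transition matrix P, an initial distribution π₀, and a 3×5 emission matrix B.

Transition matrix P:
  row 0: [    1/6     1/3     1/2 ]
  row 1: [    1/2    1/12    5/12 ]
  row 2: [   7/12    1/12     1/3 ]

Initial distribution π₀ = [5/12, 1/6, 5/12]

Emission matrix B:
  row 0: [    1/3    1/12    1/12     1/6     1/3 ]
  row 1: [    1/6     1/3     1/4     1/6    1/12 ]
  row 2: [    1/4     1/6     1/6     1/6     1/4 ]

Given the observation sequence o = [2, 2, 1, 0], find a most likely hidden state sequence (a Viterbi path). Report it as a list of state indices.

path = [2, 0, 1, 0]

t=0: δ = [3.472e-02, 4.167e-02, 6.944e-02]  (obs o_0=2)
t=1: δ = [3.376e-03, 2.894e-03, 3.858e-03]  ψ = [2, 0, 2]  (obs o_1=2)
t=2: δ = [1.875e-04, 3.751e-04, 2.813e-04]  ψ = [2, 0, 0]  (obs o_2=1)
t=3: δ = [6.251e-05, 1.042e-05, 3.907e-05]  ψ = [1, 0, 1]  (obs o_3=0)
backtrack: best end state = 0; path = [2, 0, 1, 0]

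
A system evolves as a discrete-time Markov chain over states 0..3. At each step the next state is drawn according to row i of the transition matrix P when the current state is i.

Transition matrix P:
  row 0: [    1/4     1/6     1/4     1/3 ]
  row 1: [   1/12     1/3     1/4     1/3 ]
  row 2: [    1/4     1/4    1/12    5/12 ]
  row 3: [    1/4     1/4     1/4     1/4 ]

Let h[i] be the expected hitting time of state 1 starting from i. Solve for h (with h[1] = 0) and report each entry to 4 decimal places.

First-step conditioning: h[1] = 0; for i ≠ 1, h[i] = 1 + Σ_k P[i][k]·h[k].
  h[0] = 1 + 1/4·h[0] + 1/4·h[2] + 1/3·h[3]
  h[2] = 1 + 1/4·h[0] + 1/12·h[2] + 5/12·h[3]
  h[3] = 1 + 1/4·h[0] + 1/4·h[2] + 1/4·h[3]
Solving the 3×3 linear system over states ≠ 1 gives exactly h = [52/11, 0, 48/11, 48/11] (h[1] = 0 is the target).

h = [4.7273, 0.0000, 4.3636, 4.3636]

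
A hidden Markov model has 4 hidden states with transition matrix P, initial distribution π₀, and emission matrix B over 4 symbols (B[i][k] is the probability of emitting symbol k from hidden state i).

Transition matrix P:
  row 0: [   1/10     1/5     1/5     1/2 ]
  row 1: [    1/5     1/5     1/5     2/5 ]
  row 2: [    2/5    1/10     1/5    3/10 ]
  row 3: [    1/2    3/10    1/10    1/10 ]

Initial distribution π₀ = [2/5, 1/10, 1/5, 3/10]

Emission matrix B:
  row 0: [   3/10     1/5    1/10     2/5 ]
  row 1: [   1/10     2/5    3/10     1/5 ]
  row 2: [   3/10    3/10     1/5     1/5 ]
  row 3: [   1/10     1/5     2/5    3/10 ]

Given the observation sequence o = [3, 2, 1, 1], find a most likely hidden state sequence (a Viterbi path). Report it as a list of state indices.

path = [0, 3, 0, 3]

t=0: δ = [1.600e-01, 2.000e-02, 4.000e-02, 9.000e-02]  (obs o_0=3)
t=1: δ = [4.500e-03, 9.600e-03, 6.400e-03, 3.200e-02]  ψ = [3, 0, 0, 0]  (obs o_1=2)
t=2: δ = [3.200e-03, 3.840e-03, 9.600e-04, 7.680e-04]  ψ = [3, 3, 3, 1]  (obs o_2=1)
t=3: δ = [1.536e-04, 3.072e-04, 2.304e-04, 3.200e-04]  ψ = [1, 1, 1, 0]  (obs o_3=1)
backtrack: best end state = 3; path = [0, 3, 0, 3]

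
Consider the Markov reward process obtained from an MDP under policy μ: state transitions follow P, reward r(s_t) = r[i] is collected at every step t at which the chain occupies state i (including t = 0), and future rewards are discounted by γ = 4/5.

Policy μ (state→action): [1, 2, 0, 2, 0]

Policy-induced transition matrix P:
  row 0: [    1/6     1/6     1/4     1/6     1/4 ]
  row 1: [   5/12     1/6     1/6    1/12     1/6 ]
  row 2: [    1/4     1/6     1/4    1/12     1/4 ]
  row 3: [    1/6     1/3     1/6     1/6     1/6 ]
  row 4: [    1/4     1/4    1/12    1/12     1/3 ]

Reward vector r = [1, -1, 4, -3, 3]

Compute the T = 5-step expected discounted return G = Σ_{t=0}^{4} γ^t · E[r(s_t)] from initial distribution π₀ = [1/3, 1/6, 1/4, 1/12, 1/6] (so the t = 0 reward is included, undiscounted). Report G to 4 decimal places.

t=0: π = [0.3333, 0.1667, 0.2500, 0.0833, 0.1667], E[r] = 1.4167, γ^t·E[r] = 1.416667, running G = 1.416667
t=1: π = [0.2431, 0.1944, 0.2014, 0.1181, 0.2431], E[r] = 1.2292, γ^t·E[r] = 0.983333, running G = 2.400000
t=2: π = [0.2523, 0.2066, 0.1834, 0.1134, 0.2442], E[r] = 1.1719, γ^t·E[r] = 0.750000, running G = 3.150000
t=3: π = [0.2540, 0.2059, 0.1826, 0.1138, 0.2437], E[r] = 1.1682, γ^t·E[r] = 0.598099, running G = 3.748099
t=4: π = [0.2537, 0.2059, 0.1827, 0.1140, 0.2437], E[r] = 1.1677, γ^t·E[r] = 0.478308, running G = 4.226407

G = 4.2264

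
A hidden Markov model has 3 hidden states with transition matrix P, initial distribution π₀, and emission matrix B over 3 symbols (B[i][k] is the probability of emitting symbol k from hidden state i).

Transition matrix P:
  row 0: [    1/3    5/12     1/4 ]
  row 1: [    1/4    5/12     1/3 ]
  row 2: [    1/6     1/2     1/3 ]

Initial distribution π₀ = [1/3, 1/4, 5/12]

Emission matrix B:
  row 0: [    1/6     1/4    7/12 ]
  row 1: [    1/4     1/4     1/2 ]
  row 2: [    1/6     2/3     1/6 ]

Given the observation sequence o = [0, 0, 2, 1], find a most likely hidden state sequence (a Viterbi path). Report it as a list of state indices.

path = [2, 1, 1, 2]

t=0: δ = [5.556e-02, 6.250e-02, 6.944e-02]  (obs o_0=0)
t=1: δ = [3.086e-03, 8.681e-03, 3.858e-03]  ψ = [0, 2, 2]  (obs o_1=0)
t=2: δ = [1.266e-03, 1.808e-03, 4.823e-04]  ψ = [1, 1, 1]  (obs o_2=2)
t=3: δ = [1.130e-04, 1.884e-04, 4.019e-04]  ψ = [1, 1, 1]  (obs o_3=1)
backtrack: best end state = 2; path = [2, 1, 1, 2]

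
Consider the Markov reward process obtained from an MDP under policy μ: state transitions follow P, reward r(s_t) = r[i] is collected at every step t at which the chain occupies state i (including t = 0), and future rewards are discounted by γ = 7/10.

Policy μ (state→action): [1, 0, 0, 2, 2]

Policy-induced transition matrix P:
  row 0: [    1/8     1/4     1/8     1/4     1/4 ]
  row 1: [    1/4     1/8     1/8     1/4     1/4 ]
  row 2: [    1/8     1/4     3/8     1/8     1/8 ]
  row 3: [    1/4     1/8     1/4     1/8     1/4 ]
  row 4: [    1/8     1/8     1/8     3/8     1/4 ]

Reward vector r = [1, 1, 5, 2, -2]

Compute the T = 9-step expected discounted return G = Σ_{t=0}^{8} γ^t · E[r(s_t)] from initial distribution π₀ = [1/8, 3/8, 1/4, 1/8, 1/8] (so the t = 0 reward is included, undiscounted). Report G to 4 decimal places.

t=0: π = [0.1250, 0.3750, 0.2500, 0.1250, 0.1250], E[r] = 1.7500, γ^t·E[r] = 1.750000, running G = 1.750000
t=1: π = [0.1875, 0.1719, 0.2031, 0.2188, 0.2188], E[r] = 1.3750, γ^t·E[r] = 0.962500, running G = 2.712500
t=2: π = [0.1738, 0.1738, 0.2031, 0.2246, 0.2246], E[r] = 1.3633, γ^t·E[r] = 0.668008, running G = 3.380508
t=3: π = [0.1748, 0.1721, 0.2039, 0.2246, 0.2246], E[r] = 1.3662, γ^t·E[r] = 0.468610, running G = 3.849118
t=4: π = [0.1746, 0.1723, 0.2040, 0.2245, 0.2245], E[r] = 1.3671, γ^t·E[r] = 0.328247, running G = 4.177365
t=5: π = [0.1746, 0.1723, 0.2041, 0.2245, 0.2245], E[r] = 1.3673, γ^t·E[r] = 0.229804, running G = 4.407169
t=6: π = [0.1746, 0.1723, 0.2041, 0.2245, 0.2245], E[r] = 1.3673, γ^t·E[r] = 0.160866, running G = 4.568035
t=7: π = [0.1746, 0.1723, 0.2041, 0.2245, 0.2245], E[r] = 1.3673, γ^t·E[r] = 0.112607, running G = 4.680642
t=8: π = [0.1746, 0.1723, 0.2041, 0.2245, 0.2245], E[r] = 1.3673, γ^t·E[r] = 0.078825, running G = 4.759467

G = 4.7595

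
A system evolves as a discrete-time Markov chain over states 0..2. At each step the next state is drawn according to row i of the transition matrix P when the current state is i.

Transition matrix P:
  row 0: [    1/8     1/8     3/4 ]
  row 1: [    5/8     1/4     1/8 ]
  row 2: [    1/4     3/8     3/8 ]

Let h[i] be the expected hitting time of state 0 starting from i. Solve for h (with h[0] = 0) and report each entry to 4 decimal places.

h = [0.0000, 1.7778, 2.6667]

First-step conditioning: h[0] = 0; for i ≠ 0, h[i] = 1 + Σ_k P[i][k]·h[k].
  h[1] = 1 + 1/4·h[1] + 1/8·h[2]
  h[2] = 1 + 3/8·h[1] + 3/8·h[2]
Solving the 2×2 linear system over states ≠ 0 gives exactly h = [0, 16/9, 8/3] (h[0] = 0 is the target).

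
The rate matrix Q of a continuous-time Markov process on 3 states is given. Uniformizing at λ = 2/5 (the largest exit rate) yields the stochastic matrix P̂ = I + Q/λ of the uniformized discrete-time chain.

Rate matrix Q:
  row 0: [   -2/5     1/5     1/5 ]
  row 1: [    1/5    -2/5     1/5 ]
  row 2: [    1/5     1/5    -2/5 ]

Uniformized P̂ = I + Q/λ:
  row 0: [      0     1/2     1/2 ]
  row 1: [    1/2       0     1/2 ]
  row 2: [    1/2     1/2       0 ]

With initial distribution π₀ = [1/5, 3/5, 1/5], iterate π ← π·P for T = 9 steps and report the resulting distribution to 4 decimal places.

t=0: π = [0.2000, 0.6000, 0.2000]
t=1: π = [0.4000, 0.2000, 0.4000]
t=2: π = [0.3000, 0.4000, 0.3000]
t=3: π = [0.3500, 0.3000, 0.3500]
t=4: π = [0.3250, 0.3500, 0.3250]
t=5: π = [0.3375, 0.3250, 0.3375]
t=6: π = [0.3313, 0.3375, 0.3313]
t=7: π = [0.3344, 0.3313, 0.3344]
t=8: π = [0.3328, 0.3344, 0.3328]
t=9: π = [0.3336, 0.3328, 0.3336]

π = [0.3336, 0.3328, 0.3336]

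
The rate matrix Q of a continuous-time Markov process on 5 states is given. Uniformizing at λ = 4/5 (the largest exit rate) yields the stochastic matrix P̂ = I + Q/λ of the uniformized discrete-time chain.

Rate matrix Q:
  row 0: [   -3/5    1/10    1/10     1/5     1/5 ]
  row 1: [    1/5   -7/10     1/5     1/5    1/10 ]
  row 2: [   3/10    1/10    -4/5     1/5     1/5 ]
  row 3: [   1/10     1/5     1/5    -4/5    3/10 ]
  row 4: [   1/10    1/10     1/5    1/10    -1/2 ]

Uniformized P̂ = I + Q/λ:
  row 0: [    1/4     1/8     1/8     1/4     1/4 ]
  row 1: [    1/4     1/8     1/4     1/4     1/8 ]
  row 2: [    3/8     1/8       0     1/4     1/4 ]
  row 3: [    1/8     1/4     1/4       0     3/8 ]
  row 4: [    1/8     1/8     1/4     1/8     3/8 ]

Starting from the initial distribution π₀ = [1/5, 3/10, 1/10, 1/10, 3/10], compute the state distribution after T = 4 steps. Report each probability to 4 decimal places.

π = [0.2149, 0.1464, 0.1784, 0.1711, 0.2892]

t=0: π = [0.2000, 0.3000, 0.1000, 0.1000, 0.3000]
t=1: π = [0.2125, 0.1375, 0.2000, 0.1875, 0.2625]
t=2: π = [0.2188, 0.1484, 0.1734, 0.1703, 0.2891]
t=3: π = [0.2143, 0.1463, 0.1793, 0.1713, 0.2889]
t=4: π = [0.2149, 0.1464, 0.1784, 0.1711, 0.2892]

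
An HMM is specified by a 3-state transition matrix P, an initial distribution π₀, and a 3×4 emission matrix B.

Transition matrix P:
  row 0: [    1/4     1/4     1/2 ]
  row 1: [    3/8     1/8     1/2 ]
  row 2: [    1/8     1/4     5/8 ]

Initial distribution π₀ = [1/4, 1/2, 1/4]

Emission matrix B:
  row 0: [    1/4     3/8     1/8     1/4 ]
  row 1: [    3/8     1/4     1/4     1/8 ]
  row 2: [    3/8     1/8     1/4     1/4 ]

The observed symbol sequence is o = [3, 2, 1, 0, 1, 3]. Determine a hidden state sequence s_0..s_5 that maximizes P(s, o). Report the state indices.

path = [2, 2, 2, 2, 2, 2]

t=0: δ = [6.250e-02, 6.250e-02, 6.250e-02]  (obs o_0=3)
t=1: δ = [2.930e-03, 3.906e-03, 9.766e-03]  ψ = [1, 0, 2]  (obs o_1=2)
t=2: δ = [5.493e-04, 6.104e-04, 7.629e-04]  ψ = [1, 2, 2]  (obs o_2=1)
t=3: δ = [5.722e-05, 7.153e-05, 1.788e-04]  ψ = [1, 2, 2]  (obs o_3=0)
t=4: δ = [1.006e-05, 1.118e-05, 1.397e-05]  ψ = [1, 2, 2]  (obs o_4=1)
t=5: δ = [1.048e-06, 4.366e-07, 2.183e-06]  ψ = [1, 2, 2]  (obs o_5=3)
backtrack: best end state = 2; path = [2, 2, 2, 2, 2, 2]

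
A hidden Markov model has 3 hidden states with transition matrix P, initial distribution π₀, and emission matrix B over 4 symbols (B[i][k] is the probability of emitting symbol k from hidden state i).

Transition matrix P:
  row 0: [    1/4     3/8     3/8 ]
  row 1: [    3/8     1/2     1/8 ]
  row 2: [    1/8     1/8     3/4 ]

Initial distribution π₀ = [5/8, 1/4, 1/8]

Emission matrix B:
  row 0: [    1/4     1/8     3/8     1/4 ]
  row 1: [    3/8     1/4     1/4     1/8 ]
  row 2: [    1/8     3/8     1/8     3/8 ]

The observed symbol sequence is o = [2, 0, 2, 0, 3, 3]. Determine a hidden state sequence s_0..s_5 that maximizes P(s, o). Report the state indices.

path = [0, 1, 0, 2, 2, 2]

t=0: δ = [2.344e-01, 6.250e-02, 1.562e-02]  (obs o_0=2)
t=1: δ = [1.465e-02, 3.296e-02, 1.099e-02]  ψ = [0, 0, 0]  (obs o_1=0)
t=2: δ = [4.635e-03, 4.120e-03, 1.030e-03]  ψ = [1, 1, 2]  (obs o_2=2)
t=3: δ = [3.862e-04, 7.725e-04, 2.173e-04]  ψ = [1, 1, 0]  (obs o_3=0)
t=4: δ = [7.242e-05, 4.828e-05, 6.110e-05]  ψ = [1, 1, 2]  (obs o_4=3)
t=5: δ = [4.526e-06, 3.395e-06, 1.719e-05]  ψ = [0, 0, 2]  (obs o_5=3)
backtrack: best end state = 2; path = [0, 1, 0, 2, 2, 2]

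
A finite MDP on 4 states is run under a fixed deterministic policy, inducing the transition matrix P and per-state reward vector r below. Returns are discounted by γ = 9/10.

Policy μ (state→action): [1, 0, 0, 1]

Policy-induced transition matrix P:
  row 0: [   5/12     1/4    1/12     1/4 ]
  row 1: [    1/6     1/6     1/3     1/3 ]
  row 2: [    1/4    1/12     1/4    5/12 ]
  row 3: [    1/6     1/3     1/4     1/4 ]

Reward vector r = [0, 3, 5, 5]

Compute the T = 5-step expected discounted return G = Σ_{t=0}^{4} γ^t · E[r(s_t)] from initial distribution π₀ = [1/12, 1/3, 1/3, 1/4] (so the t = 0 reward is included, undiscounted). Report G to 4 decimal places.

t=0: π = [0.0833, 0.3333, 0.3333, 0.2500], E[r] = 3.9167, γ^t·E[r] = 3.916667, running G = 3.916667
t=1: π = [0.2153, 0.1875, 0.2639, 0.3333], E[r] = 3.5486, γ^t·E[r] = 3.193750, running G = 7.110417
t=2: π = [0.2425, 0.2182, 0.2297, 0.3096], E[r] = 3.3513, γ^t·E[r] = 2.714531, running G = 9.824948
t=3: π = [0.2464, 0.2193, 0.2278, 0.3065], E[r] = 3.3292, γ^t·E[r] = 2.426977, running G = 12.251924
t=4: π = [0.2473, 0.2193, 0.2272, 0.3062], E[r] = 3.3251, γ^t·E[r] = 2.181613, running G = 14.433538

G = 14.4335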